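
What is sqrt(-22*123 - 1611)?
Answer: I*sqrt(4317) ≈ 65.704*I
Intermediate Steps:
sqrt(-22*123 - 1611) = sqrt(-2706 - 1611) = sqrt(-4317) = I*sqrt(4317)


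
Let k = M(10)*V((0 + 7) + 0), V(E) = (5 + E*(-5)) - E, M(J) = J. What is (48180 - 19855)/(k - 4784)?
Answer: -28325/5154 ≈ -5.4957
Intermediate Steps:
V(E) = 5 - 6*E (V(E) = (5 - 5*E) - E = 5 - 6*E)
k = -370 (k = 10*(5 - 6*((0 + 7) + 0)) = 10*(5 - 6*(7 + 0)) = 10*(5 - 6*7) = 10*(5 - 42) = 10*(-37) = -370)
(48180 - 19855)/(k - 4784) = (48180 - 19855)/(-370 - 4784) = 28325/(-5154) = 28325*(-1/5154) = -28325/5154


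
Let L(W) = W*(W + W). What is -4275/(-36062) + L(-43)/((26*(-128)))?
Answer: -120577/121472 ≈ -0.99263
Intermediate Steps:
L(W) = 2*W**2 (L(W) = W*(2*W) = 2*W**2)
-4275/(-36062) + L(-43)/((26*(-128))) = -4275/(-36062) + (2*(-43)**2)/((26*(-128))) = -4275*(-1/36062) + (2*1849)/(-3328) = 225/1898 + 3698*(-1/3328) = 225/1898 - 1849/1664 = -120577/121472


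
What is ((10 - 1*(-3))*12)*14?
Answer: 2184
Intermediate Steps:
((10 - 1*(-3))*12)*14 = ((10 + 3)*12)*14 = (13*12)*14 = 156*14 = 2184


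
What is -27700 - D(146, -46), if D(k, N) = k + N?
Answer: -27800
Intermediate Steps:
D(k, N) = N + k
-27700 - D(146, -46) = -27700 - (-46 + 146) = -27700 - 1*100 = -27700 - 100 = -27800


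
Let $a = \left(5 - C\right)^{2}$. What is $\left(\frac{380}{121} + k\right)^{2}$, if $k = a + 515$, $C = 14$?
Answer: $\frac{5255670016}{14641} \approx 3.5897 \cdot 10^{5}$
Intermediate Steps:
$a = 81$ ($a = \left(5 - 14\right)^{2} = \left(-9\right)^{2} = 81$)
$k = 596$ ($k = 81 + 515 = 596$)
$\left(\frac{380}{121} + k\right)^{2} = \left(\frac{380}{121} + 596\right)^{2} = \left(\frac{72496}{121}\right)^{2} = \frac{5255670016}{14641}$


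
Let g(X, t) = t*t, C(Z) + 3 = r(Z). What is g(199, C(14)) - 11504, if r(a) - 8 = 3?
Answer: -11440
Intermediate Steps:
r(a) = 11 (r(a) = 8 + 3 = 11)
C(Z) = 8 (C(Z) = -3 + 11 = 8)
g(X, t) = t²
g(199, C(14)) - 11504 = 8² - 11504 = 64 - 11504 = -11440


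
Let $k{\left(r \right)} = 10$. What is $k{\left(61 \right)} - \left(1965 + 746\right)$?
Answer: $-2701$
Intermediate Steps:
$k{\left(61 \right)} - \left(1965 + 746\right) = 10 - \left(1965 + 746\right) = 10 - 2711 = -2701$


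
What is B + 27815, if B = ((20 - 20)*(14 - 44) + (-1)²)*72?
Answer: 27887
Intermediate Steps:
B = 72 (B = (0*(-30) + 1)*72 = (0 + 1)*72 = 1*72 = 72)
B + 27815 = 72 + 27815 = 27887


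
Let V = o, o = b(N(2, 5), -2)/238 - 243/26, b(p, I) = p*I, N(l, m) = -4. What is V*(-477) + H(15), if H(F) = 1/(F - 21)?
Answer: 20614928/4641 ≈ 4441.9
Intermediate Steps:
H(F) = 1/(-21 + F)
b(p, I) = I*p
o = -28813/3094 (o = -2*(-4)/238 - 243/26 = 8*(1/238) - 243*1/26 = 4/119 - 243/26 = -28813/3094 ≈ -9.3125)
V = -28813/3094 ≈ -9.3125
V*(-477) + H(15) = -28813/3094*(-477) + 1/(-21 + 15) = 13743801/3094 + 1/(-6) = 13743801/3094 - 1/6 = 20614928/4641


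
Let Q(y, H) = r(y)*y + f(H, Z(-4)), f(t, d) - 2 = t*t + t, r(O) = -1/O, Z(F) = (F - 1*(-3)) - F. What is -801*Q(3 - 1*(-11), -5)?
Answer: -16821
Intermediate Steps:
Z(F) = 3 (Z(F) = (F + 3) - F = (3 + F) - F = 3)
f(t, d) = 2 + t + t² (f(t, d) = 2 + (t*t + t) = 2 + (t² + t) = 2 + (t + t²) = 2 + t + t²)
Q(y, H) = 1 + H + H² (Q(y, H) = (-1/y)*y + (2 + H + H²) = -1 + (2 + H + H²) = 1 + H + H²)
-801*Q(3 - 1*(-11), -5) = -801*(1 - 5 + (-5)²) = -801*(1 - 5 + 25) = -801*21 = -16821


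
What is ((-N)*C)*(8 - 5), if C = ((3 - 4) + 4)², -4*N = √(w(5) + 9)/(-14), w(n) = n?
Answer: -27*√14/56 ≈ -1.8040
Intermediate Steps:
N = √14/56 (N = -√(5 + 9)/(4*(-14)) = -√14*(-1)/(4*14) = -(-1)*√14/56 = √14/56 ≈ 0.066815)
C = 9 (C = (-1 + 4)² = 3² = 9)
((-N)*C)*(8 - 5) = (-√14/56*9)*(8 - 5) = (-√14/56*9)*3 = -9*√14/56*3 = -27*√14/56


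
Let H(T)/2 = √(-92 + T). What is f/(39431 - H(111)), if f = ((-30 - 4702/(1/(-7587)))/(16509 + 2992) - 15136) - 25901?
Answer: -3349832096387/3368914073465 - 169908554*√19/3368914073465 ≈ -0.99456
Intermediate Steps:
H(T) = 2*√(-92 + T)
f = -764588493/19501 (f = ((-30 - 4702/(-1/7587))/19501 - 15136) - 25901 = ((-30 - 4702*(-7587))*(1/19501) - 15136) - 25901 = ((-30 + 35674074)*(1/19501) - 15136) - 25901 = (35674044*(1/19501) - 15136) - 25901 = (35674044/19501 - 15136) - 25901 = -259493092/19501 - 25901 = -764588493/19501 ≈ -39208.)
f/(39431 - H(111)) = -764588493/(19501*(39431 - 2*√(-92 + 111))) = -764588493/(19501*(39431 - 2*√19))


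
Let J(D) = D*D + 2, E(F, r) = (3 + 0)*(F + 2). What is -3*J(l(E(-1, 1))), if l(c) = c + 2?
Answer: -81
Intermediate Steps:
E(F, r) = 6 + 3*F (E(F, r) = 3*(2 + F) = 6 + 3*F)
l(c) = 2 + c
J(D) = 2 + D**2 (J(D) = D**2 + 2 = 2 + D**2)
-3*J(l(E(-1, 1))) = -3*(2 + (2 + (6 + 3*(-1)))**2) = -3*(2 + (2 + (6 - 3))**2) = -3*(2 + (2 + 3)**2) = -3*(2 + 5**2) = -3*(2 + 25) = -3*27 = -81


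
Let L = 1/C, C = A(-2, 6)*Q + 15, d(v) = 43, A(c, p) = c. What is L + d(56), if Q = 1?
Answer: 560/13 ≈ 43.077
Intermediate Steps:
C = 13 (C = -2*1 + 15 = -2 + 15 = 13)
L = 1/13 ≈ 0.076923
L + d(56) = 1/13 + 43 = 560/13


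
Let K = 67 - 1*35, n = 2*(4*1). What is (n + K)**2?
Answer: 1600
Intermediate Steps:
n = 8 (n = 2*4 = 8)
K = 32 (K = 67 - 35 = 32)
(n + K)**2 = (8 + 32)**2 = 40**2 = 1600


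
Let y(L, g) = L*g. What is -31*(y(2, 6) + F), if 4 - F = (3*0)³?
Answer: -496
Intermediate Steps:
F = 4 (F = 4 - (3*0)³ = 4 - 1*0³ = 4 - 1*0 = 4 + 0 = 4)
-31*(y(2, 6) + F) = -31*(2*6 + 4) = -31*(12 + 4) = -31*16 = -496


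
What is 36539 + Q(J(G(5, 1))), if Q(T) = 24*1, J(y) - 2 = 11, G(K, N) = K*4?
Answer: 36563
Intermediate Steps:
G(K, N) = 4*K
J(y) = 13 (J(y) = 2 + 11 = 13)
Q(T) = 24
36539 + Q(J(G(5, 1))) = 36539 + 24 = 36563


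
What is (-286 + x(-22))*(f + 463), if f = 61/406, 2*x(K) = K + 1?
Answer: -111507127/812 ≈ -1.3732e+5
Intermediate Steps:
x(K) = 1/2 + K/2 (x(K) = (K + 1)/2 = (1 + K)/2 = 1/2 + K/2)
f = 61/406 (f = 61*(1/406) = 61/406 ≈ 0.15025)
(-286 + x(-22))*(f + 463) = (-286 + (1/2 + (1/2)*(-22)))*(61/406 + 463) = (-286 + (1/2 - 11))*(188039/406) = (-286 - 21/2)*(188039/406) = -593/2*188039/406 = -111507127/812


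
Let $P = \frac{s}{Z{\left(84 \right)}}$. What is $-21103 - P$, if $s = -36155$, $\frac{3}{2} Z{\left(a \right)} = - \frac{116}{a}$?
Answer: $- \frac{3501739}{58} \approx -60375.0$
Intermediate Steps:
$Z{\left(a \right)} = - \frac{232}{3 a}$ ($Z{\left(a \right)} = \frac{2 \left(- \frac{116}{a}\right)}{3} = - \frac{232}{3 a}$)
$P = \frac{2277765}{58}$ ($P = - \frac{36155}{\left(- \frac{232}{3}\right) \frac{1}{84}} = - \frac{36155}{- \frac{58}{63}} = \left(-36155\right) \left(- \frac{63}{58}\right) = \frac{2277765}{58} \approx 39272.0$)
$-21103 - P = -21103 - \frac{2277765}{58} = - \frac{3501739}{58}$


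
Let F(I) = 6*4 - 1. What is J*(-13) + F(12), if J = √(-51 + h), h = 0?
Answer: 23 - 13*I*√51 ≈ 23.0 - 92.839*I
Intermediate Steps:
F(I) = 23 (F(I) = 24 - 1 = 23)
J = I*√51 (J = √(-51 + 0) = √(-51) = I*√51 ≈ 7.1414*I)
J*(-13) + F(12) = (I*√51)*(-13) + 23 = -13*I*√51 + 23 = 23 - 13*I*√51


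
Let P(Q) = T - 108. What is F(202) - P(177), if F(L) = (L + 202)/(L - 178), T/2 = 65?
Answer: -31/6 ≈ -5.1667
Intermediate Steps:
T = 130 (T = 2*65 = 130)
F(L) = (202 + L)/(-178 + L)
P(Q) = 22 (P(Q) = 130 - 108 = 22)
F(202) - P(177) = (202 + 202)/(-178 + 202) - 1*22 = 404/24 - 22 = (1/24)*404 - 22 = 101/6 - 22 = -31/6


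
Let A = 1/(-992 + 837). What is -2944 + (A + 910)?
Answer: -315271/155 ≈ -2034.0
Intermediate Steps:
A = -1/155 (A = 1/(-155) = -1/155 ≈ -0.0064516)
-2944 + (A + 910) = -2944 + (-1/155 + 910) = -2944 + 141049/155 = -315271/155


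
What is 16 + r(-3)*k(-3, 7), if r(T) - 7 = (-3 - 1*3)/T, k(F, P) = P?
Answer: 79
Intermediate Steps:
r(T) = 7 - 6/T (r(T) = 7 + (-3 - 1*3)/T = 7 + (-3 - 3)/T = 7 - 6/T)
16 + r(-3)*k(-3, 7) = 16 + (7 - 6/(-3))*7 = 16 + (7 - 6*(-⅓))*7 = 16 + (7 + 2)*7 = 16 + 9*7 = 16 + 63 = 79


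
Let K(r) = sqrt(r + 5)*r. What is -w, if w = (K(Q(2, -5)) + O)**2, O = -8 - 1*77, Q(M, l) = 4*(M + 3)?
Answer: -225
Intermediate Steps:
Q(M, l) = 12 + 4*M (Q(M, l) = 4*(3 + M) = 12 + 4*M)
K(r) = r*sqrt(5 + r) (K(r) = sqrt(5 + r)*r = r*sqrt(5 + r))
O = -85 (O = -8 - 77 = -85)
w = 225 (w = ((12 + 4*2)*sqrt(5 + (12 + 4*2)) - 85)**2 = ((12 + 8)*sqrt(5 + (12 + 8)) - 85)**2 = (20*sqrt(5 + 20) - 85)**2 = (20*sqrt(25) - 85)**2 = (20*5 - 85)**2 = (100 - 85)**2 = 15**2 = 225)
-w = -1*225 = -225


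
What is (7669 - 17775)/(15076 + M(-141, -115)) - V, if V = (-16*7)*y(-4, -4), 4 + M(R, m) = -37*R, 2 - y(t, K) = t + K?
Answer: 22713574/20289 ≈ 1119.5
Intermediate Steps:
y(t, K) = 2 - K - t (y(t, K) = 2 - (t + K) = 2 - (K + t) = 2 + (-K - t) = 2 - K - t)
M(R, m) = -4 - 37*R
V = -1120 (V = (-16*7)*(2 - 1*(-4) - 1*(-4)) = -112*(2 + 4 + 4) = -112*10 = -1120)
(7669 - 17775)/(15076 + M(-141, -115)) - V = (7669 - 17775)/(15076 + (-4 - 37*(-141))) - 1*(-1120) = -10106/(15076 + (-4 + 5217)) + 1120 = -10106/(15076 + 5213) + 1120 = -10106/20289 + 1120 = 22713574/20289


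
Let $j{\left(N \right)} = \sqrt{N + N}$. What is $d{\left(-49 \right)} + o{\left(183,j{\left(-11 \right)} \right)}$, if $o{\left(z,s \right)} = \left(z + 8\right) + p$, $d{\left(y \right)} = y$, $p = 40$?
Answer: $182$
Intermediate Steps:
$j{\left(N \right)} = \sqrt{2} \sqrt{N}$ ($j{\left(N \right)} = \sqrt{2 N} = \sqrt{2} \sqrt{N}$)
$o{\left(z,s \right)} = 48 + z$ ($o{\left(z,s \right)} = \left(z + 8\right) + 40 = \left(8 + z\right) + 40 = 48 + z$)
$d{\left(-49 \right)} + o{\left(183,j{\left(-11 \right)} \right)} = -49 + \left(48 + 183\right) = -49 + 231 = 182$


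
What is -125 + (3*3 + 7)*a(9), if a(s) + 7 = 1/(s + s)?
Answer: -2125/9 ≈ -236.11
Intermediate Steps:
a(s) = -7 + 1/(2*s) (a(s) = -7 + 1/(s + s) = -7 + 1/(2*s))
-125 + (3*3 + 7)*a(9) = -125 + (3*3 + 7)*(-7 + (½)/9) = -125 + (9 + 7)*(-7 + (½)*(⅑)) = -125 + 16*(-7 + 1/18) = -125 + 16*(-125/18) = -125 - 1000/9 = -2125/9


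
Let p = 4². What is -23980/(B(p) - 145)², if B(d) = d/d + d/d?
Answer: -2180/1859 ≈ -1.1727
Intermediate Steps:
p = 16
B(d) = 2 (B(d) = 1 + 1 = 2)
-23980/(B(p) - 145)² = -23980/(2 - 145)² = -23980/((-143)²) = -23980/20449 = -23980*1/20449 = -2180/1859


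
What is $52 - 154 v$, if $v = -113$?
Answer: $17454$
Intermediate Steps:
$52 - 154 v = 52 - -17402 = 52 + 17402 = 17454$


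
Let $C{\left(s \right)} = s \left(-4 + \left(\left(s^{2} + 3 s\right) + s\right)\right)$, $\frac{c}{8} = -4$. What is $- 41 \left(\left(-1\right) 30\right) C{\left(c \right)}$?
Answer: $-35109120$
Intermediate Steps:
$c = -32$ ($c = 8 \left(-4\right) = -32$)
$C{\left(s \right)} = s \left(-4 + s^{2} + 4 s\right)$ ($C{\left(s \right)} = s \left(-4 + \left(s^{2} + 4 s\right)\right) = s \left(-4 + s^{2} + 4 s\right)$)
$- 41 \left(\left(-1\right) 30\right) C{\left(c \right)} = - 41 \left(\left(-1\right) 30\right) \left(- 32 \left(-4 + \left(-32\right)^{2} + 4 \left(-32\right)\right)\right) = \left(-41\right) \left(-30\right) \left(- 32 \left(-4 + 1024 - 128\right)\right) = 1230 \left(\left(-32\right) 892\right) = 1230 \left(-28544\right) = -35109120$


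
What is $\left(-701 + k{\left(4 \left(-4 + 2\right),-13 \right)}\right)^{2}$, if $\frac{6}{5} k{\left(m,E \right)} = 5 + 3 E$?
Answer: $\frac{4787344}{9} \approx 5.3193 \cdot 10^{5}$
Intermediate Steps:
$k{\left(m,E \right)} = \frac{25}{6} + \frac{5 E}{2}$ ($k{\left(m,E \right)} = \frac{5 \left(5 + 3 E\right)}{6} = \frac{25}{6} + \frac{5 E}{2}$)
$\left(-701 + k{\left(4 \left(-4 + 2\right),-13 \right)}\right)^{2} = \left(-701 + \left(\frac{25}{6} + \frac{5}{2} \left(-13\right)\right)\right)^{2} = \left(-701 + \left(\frac{25}{6} - \frac{65}{2}\right)\right)^{2} = \left(-701 - \frac{85}{3}\right)^{2} = \left(- \frac{2188}{3}\right)^{2} = \frac{4787344}{9}$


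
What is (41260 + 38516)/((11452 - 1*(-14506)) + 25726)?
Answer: 6648/4307 ≈ 1.5435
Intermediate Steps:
(41260 + 38516)/((11452 - 1*(-14506)) + 25726) = 79776/((11452 + 14506) + 25726) = 79776/(25958 + 25726) = 79776/51684 = 79776*(1/51684) = 6648/4307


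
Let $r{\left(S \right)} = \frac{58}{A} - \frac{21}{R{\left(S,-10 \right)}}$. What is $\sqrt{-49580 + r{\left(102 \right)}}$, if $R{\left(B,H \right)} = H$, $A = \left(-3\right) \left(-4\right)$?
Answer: $\frac{2 i \sqrt{2788485}}{15} \approx 222.65 i$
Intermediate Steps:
$A = 12$
$r{\left(S \right)} = \frac{104}{15}$ ($r{\left(S \right)} = \frac{58}{12} - \frac{21}{-10} = 58 \cdot \frac{1}{12} - - \frac{21}{10} = \frac{29}{6} + \frac{21}{10} = \frac{104}{15}$)
$\sqrt{-49580 + r{\left(102 \right)}} = \sqrt{-49580 + \frac{104}{15}} = \sqrt{- \frac{743596}{15}} = \frac{2 i \sqrt{2788485}}{15}$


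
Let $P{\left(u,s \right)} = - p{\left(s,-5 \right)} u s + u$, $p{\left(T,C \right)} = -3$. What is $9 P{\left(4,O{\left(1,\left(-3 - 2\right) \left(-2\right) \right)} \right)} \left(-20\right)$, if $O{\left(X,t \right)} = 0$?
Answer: $-720$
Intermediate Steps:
$P{\left(u,s \right)} = u + 3 s u$ ($P{\left(u,s \right)} = \left(-1\right) \left(-3\right) u s + u = 3 u s + u = 3 s u + u = u + 3 s u$)
$9 P{\left(4,O{\left(1,\left(-3 - 2\right) \left(-2\right) \right)} \right)} \left(-20\right) = 9 \cdot 4 \left(1 + 3 \cdot 0\right) \left(-20\right) = 9 \cdot 4 \left(1 + 0\right) \left(-20\right) = 9 \cdot 4 \cdot 1 \left(-20\right) = 9 \cdot 4 \left(-20\right) = 36 \left(-20\right) = -720$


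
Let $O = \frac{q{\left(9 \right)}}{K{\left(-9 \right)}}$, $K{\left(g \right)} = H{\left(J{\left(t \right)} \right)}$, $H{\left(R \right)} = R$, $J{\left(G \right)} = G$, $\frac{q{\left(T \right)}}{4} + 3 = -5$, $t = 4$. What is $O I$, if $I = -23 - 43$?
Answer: $528$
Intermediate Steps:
$q{\left(T \right)} = -32$ ($q{\left(T \right)} = -12 + 4 \left(-5\right) = -12 - 20 = -32$)
$K{\left(g \right)} = 4$
$I = -66$ ($I = -23 - 43 = -66$)
$O = -8$ ($O = - \frac{32}{4} = \left(-32\right) \frac{1}{4} = -8$)
$O I = \left(-8\right) \left(-66\right) = 528$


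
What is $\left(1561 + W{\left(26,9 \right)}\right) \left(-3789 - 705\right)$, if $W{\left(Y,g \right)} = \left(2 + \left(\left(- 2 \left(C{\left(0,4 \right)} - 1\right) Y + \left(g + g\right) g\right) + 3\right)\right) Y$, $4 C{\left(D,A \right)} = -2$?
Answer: $-35641914$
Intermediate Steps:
$C{\left(D,A \right)} = - \frac{1}{2}$ ($C{\left(D,A \right)} = \frac{1}{4} \left(-2\right) = - \frac{1}{2}$)
$W{\left(Y,g \right)} = Y \left(5 + 2 g^{2} + 3 Y\right)$ ($W{\left(Y,g \right)} = \left(2 + \left(\left(- 2 \left(- \frac{1}{2} - 1\right) Y + \left(g + g\right) g\right) + 3\right)\right) Y = \left(2 + \left(\left(\left(-2\right) \left(- \frac{3}{2}\right) Y + 2 g g\right) + 3\right)\right) Y = \left(2 + \left(\left(3 Y + 2 g^{2}\right) + 3\right)\right) Y = \left(2 + \left(\left(2 g^{2} + 3 Y\right) + 3\right)\right) Y = \left(2 + \left(3 + 2 g^{2} + 3 Y\right)\right) Y = \left(5 + 2 g^{2} + 3 Y\right) Y = Y \left(5 + 2 g^{2} + 3 Y\right)$)
$\left(1561 + W{\left(26,9 \right)}\right) \left(-3789 - 705\right) = \left(1561 + 26 \left(5 + 2 \cdot 9^{2} + 3 \cdot 26\right)\right) \left(-3789 - 705\right) = \left(1561 + 26 \left(5 + 2 \cdot 81 + 78\right)\right) \left(-4494\right) = \left(1561 + 26 \left(5 + 162 + 78\right)\right) \left(-4494\right) = \left(1561 + 26 \cdot 245\right) \left(-4494\right) = \left(1561 + 6370\right) \left(-4494\right) = 7931 \left(-4494\right) = -35641914$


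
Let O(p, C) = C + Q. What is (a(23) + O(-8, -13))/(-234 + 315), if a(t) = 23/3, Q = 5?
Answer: -1/243 ≈ -0.0041152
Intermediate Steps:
a(t) = 23/3 (a(t) = 23*(⅓) = 23/3)
O(p, C) = 5 + C (O(p, C) = C + 5 = 5 + C)
(a(23) + O(-8, -13))/(-234 + 315) = (23/3 + (5 - 13))/(-234 + 315) = (23/3 - 8)/81 = -⅓*1/81 = -1/243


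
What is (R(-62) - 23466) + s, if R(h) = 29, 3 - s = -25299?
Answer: 1865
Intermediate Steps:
s = 25302 (s = 3 - 1*(-25299) = 3 + 25299 = 25302)
(R(-62) - 23466) + s = (29 - 23466) + 25302 = -23437 + 25302 = 1865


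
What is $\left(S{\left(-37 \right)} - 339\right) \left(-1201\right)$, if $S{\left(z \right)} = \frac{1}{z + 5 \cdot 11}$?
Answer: $\frac{7327301}{18} \approx 4.0707 \cdot 10^{5}$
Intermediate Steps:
$S{\left(z \right)} = \frac{1}{55 + z}$ ($S{\left(z \right)} = \frac{1}{z + 55} = \frac{1}{55 + z}$)
$\left(S{\left(-37 \right)} - 339\right) \left(-1201\right) = \left(\frac{1}{55 - 37} - 339\right) \left(-1201\right) = \left(\frac{1}{18} - 339\right) \left(-1201\right) = \left(- \frac{6101}{18}\right) \left(-1201\right) = \frac{7327301}{18}$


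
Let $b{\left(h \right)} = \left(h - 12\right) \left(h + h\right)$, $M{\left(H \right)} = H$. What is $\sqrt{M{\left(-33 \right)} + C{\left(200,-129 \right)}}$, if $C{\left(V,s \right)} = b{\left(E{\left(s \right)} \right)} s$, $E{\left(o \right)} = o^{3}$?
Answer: $i \sqrt{1188941251131195} \approx 3.4481 \cdot 10^{7} i$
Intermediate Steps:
$b{\left(h \right)} = 2 h \left(-12 + h\right)$ ($b{\left(h \right)} = \left(-12 + h\right) 2 h = 2 h \left(-12 + h\right)$)
$C{\left(V,s \right)} = 2 s^{4} \left(-12 + s^{3}\right)$ ($C{\left(V,s \right)} = 2 s^{3} \left(-12 + s^{3}\right) s = 2 s^{4} \left(-12 + s^{3}\right)$)
$\sqrt{M{\left(-33 \right)} + C{\left(200,-129 \right)}} = \sqrt{-33 + 2 \left(-129\right)^{4} \left(-12 + \left(-129\right)^{3}\right)} = \sqrt{-33 + 2 \cdot 276922881 \left(-12 - 2146689\right)} = \sqrt{-33 + 2 \cdot 276922881 \left(-2146701\right)} = \sqrt{-33 - 1188941251131162} = \sqrt{-1188941251131195} = i \sqrt{1188941251131195}$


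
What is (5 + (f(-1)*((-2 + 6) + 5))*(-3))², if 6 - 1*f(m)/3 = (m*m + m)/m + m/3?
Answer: 258064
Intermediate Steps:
f(m) = 18 - m - 3*(m + m²)/m (f(m) = 18 - 3*((m*m + m)/m + m/3) = 18 - 3*((m² + m)/m + m*(⅓)) = 18 - 3*((m + m²)/m + m/3) = 18 - 3*(m/3 + (m + m²)/m) = 18 + (-m - 3*(m + m²)/m) = 18 - m - 3*(m + m²)/m)
(5 + (f(-1)*((-2 + 6) + 5))*(-3))² = (5 + ((15 - 4*(-1))*((-2 + 6) + 5))*(-3))² = (5 + ((15 + 4)*(4 + 5))*(-3))² = (5 + (19*9)*(-3))² = (5 + 171*(-3))² = (5 - 513)² = (-508)² = 258064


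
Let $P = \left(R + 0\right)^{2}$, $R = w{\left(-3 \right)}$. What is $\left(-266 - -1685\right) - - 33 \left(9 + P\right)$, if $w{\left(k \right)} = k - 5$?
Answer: $3828$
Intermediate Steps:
$w{\left(k \right)} = -5 + k$
$R = -8$ ($R = -5 - 3 = -8$)
$P = 64$ ($P = \left(-8 + 0\right)^{2} = \left(-8\right)^{2} = 64$)
$\left(-266 - -1685\right) - - 33 \left(9 + P\right) = \left(-266 - -1685\right) - - 33 \left(9 + 64\right) = \left(-266 + 1685\right) - \left(-33\right) 73 = 1419 - -2409 = 1419 + 2409 = 3828$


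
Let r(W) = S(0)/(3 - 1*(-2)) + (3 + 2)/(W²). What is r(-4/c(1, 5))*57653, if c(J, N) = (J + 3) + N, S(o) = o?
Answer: 23349465/16 ≈ 1.4593e+6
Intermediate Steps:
c(J, N) = 3 + J + N (c(J, N) = (3 + J) + N = 3 + J + N)
r(W) = 5/W² (r(W) = 0/(3 - 1*(-2)) + (3 + 2)/(W²) = 0/(3 + 2) + 5/W² = 0/5 + 5/W² = 0*(⅕) + 5/W² = 0 + 5/W² = 5/W²)
r(-4/c(1, 5))*57653 = (5/(-4/(3 + 1 + 5))²)*57653 = (5/(-4/9)²)*57653 = (5*(81/16))*57653 = (405/16)*57653 = 23349465/16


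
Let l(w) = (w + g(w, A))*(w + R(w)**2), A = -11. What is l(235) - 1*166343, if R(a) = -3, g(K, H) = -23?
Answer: -114615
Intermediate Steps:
l(w) = (-23 + w)*(9 + w) (l(w) = (w - 23)*(w + (-3)**2) = (-23 + w)*(w + 9) = (-23 + w)*(9 + w))
l(235) - 1*166343 = (-207 + 235**2 - 14*235) - 1*166343 = (-207 + 55225 - 3290) - 166343 = 51728 - 166343 = -114615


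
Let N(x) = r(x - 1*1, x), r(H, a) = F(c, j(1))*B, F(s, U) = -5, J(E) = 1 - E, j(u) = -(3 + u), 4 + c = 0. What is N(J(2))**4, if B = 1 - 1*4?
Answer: 50625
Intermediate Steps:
c = -4 (c = -4 + 0 = -4)
j(u) = -3 - u
B = -3 (B = 1 - 4 = -3)
r(H, a) = 15 (r(H, a) = -5*(-3) = 15)
N(x) = 15
N(J(2))**4 = 15**4 = 50625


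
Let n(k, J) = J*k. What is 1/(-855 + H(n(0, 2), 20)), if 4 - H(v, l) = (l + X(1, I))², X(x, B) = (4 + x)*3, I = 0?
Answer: -1/2076 ≈ -0.00048170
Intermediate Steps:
X(x, B) = 12 + 3*x
H(v, l) = 4 - (15 + l)² (H(v, l) = 4 - (l + (12 + 3*1))² = 4 - (l + (12 + 3))² = 4 - (l + 15)² = 4 - (15 + l)²)
1/(-855 + H(n(0, 2), 20)) = 1/(-855 + (4 - (15 + 20)²)) = 1/(-855 + (4 - 1*35²)) = 1/(-855 + (4 - 1*1225)) = 1/(-855 + (4 - 1225)) = 1/(-855 - 1221) = 1/(-2076) = -1/2076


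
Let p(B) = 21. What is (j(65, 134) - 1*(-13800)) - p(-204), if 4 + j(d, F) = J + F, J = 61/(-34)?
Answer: 472845/34 ≈ 13907.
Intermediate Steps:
J = -61/34 (J = 61*(-1/34) = -61/34 ≈ -1.7941)
j(d, F) = -197/34 + F (j(d, F) = -4 + (-61/34 + F) = -197/34 + F)
(j(65, 134) - 1*(-13800)) - p(-204) = ((-197/34 + 134) - 1*(-13800)) - 1*21 = (4359/34 + 13800) - 21 = 473559/34 - 21 = 472845/34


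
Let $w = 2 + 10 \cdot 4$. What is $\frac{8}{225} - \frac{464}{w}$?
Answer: $- \frac{17344}{1575} \approx -11.012$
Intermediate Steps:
$w = 42$ ($w = 2 + 40 = 42$)
$\frac{8}{225} - \frac{464}{w} = \frac{8}{225} - \frac{464}{42} = 8 \cdot \frac{1}{225} - \frac{232}{21} = \frac{8}{225} - \frac{232}{21} = - \frac{17344}{1575}$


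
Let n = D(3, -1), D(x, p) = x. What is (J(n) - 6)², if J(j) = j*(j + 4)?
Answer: 225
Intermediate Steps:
n = 3
J(j) = j*(4 + j)
(J(n) - 6)² = (3*(4 + 3) - 6)² = (3*7 - 6)² = (21 - 6)² = 15² = 225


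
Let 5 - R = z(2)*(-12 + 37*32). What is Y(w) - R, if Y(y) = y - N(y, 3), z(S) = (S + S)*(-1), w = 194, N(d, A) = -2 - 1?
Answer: -4496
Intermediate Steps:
N(d, A) = -3
z(S) = -2*S (z(S) = (2*S)*(-1) = -2*S)
Y(y) = 3 + y (Y(y) = y - 1*(-3) = y + 3 = 3 + y)
R = 4693 (R = 5 - (-2*2)*(-12 + 37*32) = 5 - (-4)*(-12 + 1184) = 5 - (-4)*1172 = 5 - 1*(-4688) = 5 + 4688 = 4693)
Y(w) - R = (3 + 194) - 1*4693 = 197 - 4693 = -4496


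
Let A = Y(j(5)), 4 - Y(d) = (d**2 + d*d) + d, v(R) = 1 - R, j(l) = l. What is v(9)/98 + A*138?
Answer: -344866/49 ≈ -7038.1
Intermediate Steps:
Y(d) = 4 - d - 2*d**2 (Y(d) = 4 - ((d**2 + d*d) + d) = 4 - ((d**2 + d**2) + d) = 4 - (2*d**2 + d) = 4 - (d + 2*d**2) = 4 + (-d - 2*d**2) = 4 - d - 2*d**2)
A = -51 (A = 4 - 1*5 - 2*5**2 = 4 - 5 - 2*25 = 4 - 5 - 50 = -51)
v(9)/98 + A*138 = (1 - 1*9)/98 - 51*138 = (1 - 9)*(1/98) - 7038 = -8*1/98 - 7038 = -4/49 - 7038 = -344866/49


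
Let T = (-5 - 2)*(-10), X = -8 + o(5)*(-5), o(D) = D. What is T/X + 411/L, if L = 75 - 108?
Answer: -481/33 ≈ -14.576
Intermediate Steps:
X = -33 (X = -8 + 5*(-5) = -8 - 25 = -33)
L = -33
T = 70 (T = -7*(-10) = 70)
T/X + 411/L = 70/(-33) + 411/(-33) = 70*(-1/33) + 411*(-1/33) = -70/33 - 137/11 = -481/33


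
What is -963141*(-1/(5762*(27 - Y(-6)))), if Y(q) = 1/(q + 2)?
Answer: 1926282/314029 ≈ 6.1341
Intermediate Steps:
Y(q) = 1/(2 + q)
-963141*(-1/(5762*(27 - Y(-6)))) = -963141*(-1/(5762*(27 - 1/(2 - 6)))) = -963141*(-1/(5762*(27 - 1/(-4)))) = -963141*(-1/(5762*(27 - 1*(-1/4)))) = -963141*(-1/(5762*(27 + 1/4))) = -963141/(((109/4)*67)*(-86)) = -963141/((7303/4)*(-86)) = -963141/(-314029/2) = -963141*(-2/314029) = 1926282/314029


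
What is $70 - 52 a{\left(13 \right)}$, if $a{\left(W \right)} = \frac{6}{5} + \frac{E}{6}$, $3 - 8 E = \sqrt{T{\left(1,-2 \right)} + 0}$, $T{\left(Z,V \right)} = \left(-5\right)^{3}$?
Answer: $\frac{87}{20} + \frac{65 i \sqrt{5}}{12} \approx 4.35 + 12.112 i$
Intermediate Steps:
$T{\left(Z,V \right)} = -125$
$E = \frac{3}{8} - \frac{5 i \sqrt{5}}{8}$ ($E = \frac{3}{8} - \frac{\sqrt{-125 + 0}}{8} = \frac{3}{8} - \frac{\sqrt{-125}}{8} = \frac{3}{8} - \frac{5 i \sqrt{5}}{8} \approx 0.375 - 1.3975 i$)
$a{\left(W \right)} = \frac{101}{80} - \frac{5 i \sqrt{5}}{48}$ ($a{\left(W \right)} = \frac{6}{5} + \frac{\frac{3}{8} - \frac{5 i \sqrt{5}}{8}}{6} = 6 \cdot \frac{1}{5} + \left(\frac{3}{8} - \frac{5 i \sqrt{5}}{8}\right) \frac{1}{6} = \frac{6}{5} + \left(\frac{1}{16} - \frac{5 i \sqrt{5}}{48}\right) = \frac{101}{80} - \frac{5 i \sqrt{5}}{48}$)
$70 - 52 a{\left(13 \right)} = 70 - 52 \left(\frac{101}{80} - \frac{5 i \sqrt{5}}{48}\right) = 70 - \left(\frac{1313}{20} - \frac{65 i \sqrt{5}}{12}\right) = \frac{87}{20} + \frac{65 i \sqrt{5}}{12}$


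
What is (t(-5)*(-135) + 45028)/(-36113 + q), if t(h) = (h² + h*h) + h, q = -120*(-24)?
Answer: -38953/33233 ≈ -1.1721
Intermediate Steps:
q = 2880
t(h) = h + 2*h² (t(h) = (h² + h²) + h = 2*h² + h = h + 2*h²)
(t(-5)*(-135) + 45028)/(-36113 + q) = (-5*(1 + 2*(-5))*(-135) + 45028)/(-36113 + 2880) = (-5*(1 - 10)*(-135) + 45028)/(-33233) = (-5*(-9)*(-135) + 45028)*(-1/33233) = (45*(-135) + 45028)*(-1/33233) = (-6075 + 45028)*(-1/33233) = 38953*(-1/33233) = -38953/33233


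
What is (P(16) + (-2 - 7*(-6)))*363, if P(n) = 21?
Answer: 22143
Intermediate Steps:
(P(16) + (-2 - 7*(-6)))*363 = (21 + (-2 - 7*(-6)))*363 = (21 + (-2 + 42))*363 = (21 + 40)*363 = 61*363 = 22143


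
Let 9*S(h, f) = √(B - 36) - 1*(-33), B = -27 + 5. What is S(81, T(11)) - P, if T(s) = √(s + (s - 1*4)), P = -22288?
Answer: 66875/3 + I*√58/9 ≈ 22292.0 + 0.8462*I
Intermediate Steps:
B = -22
T(s) = √(-4 + 2*s) (T(s) = √(s + (s - 4)) = √(s + (-4 + s)) = √(-4 + 2*s))
S(h, f) = 11/3 + I*√58/9 (S(h, f) = (√(-22 - 36) - 1*(-33))/9 = (√(-58) + 33)/9 = (I*√58 + 33)/9 = (33 + I*√58)/9 = 11/3 + I*√58/9)
S(81, T(11)) - P = (11/3 + I*√58/9) - 1*(-22288) = (11/3 + I*√58/9) + 22288 = 66875/3 + I*√58/9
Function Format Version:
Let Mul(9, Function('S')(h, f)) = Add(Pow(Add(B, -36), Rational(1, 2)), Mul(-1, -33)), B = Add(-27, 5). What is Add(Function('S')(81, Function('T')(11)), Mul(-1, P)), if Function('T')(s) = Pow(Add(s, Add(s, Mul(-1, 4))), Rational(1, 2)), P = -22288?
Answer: Add(Rational(66875, 3), Mul(Rational(1, 9), I, Pow(58, Rational(1, 2)))) ≈ Add(22292., Mul(0.84620, I))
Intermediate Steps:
B = -22
Function('T')(s) = Pow(Add(-4, Mul(2, s)), Rational(1, 2)) (Function('T')(s) = Pow(Add(s, Add(s, -4)), Rational(1, 2)) = Pow(Add(s, Add(-4, s)), Rational(1, 2)) = Pow(Add(-4, Mul(2, s)), Rational(1, 2)))
Function('S')(h, f) = Add(Rational(11, 3), Mul(Rational(1, 9), I, Pow(58, Rational(1, 2)))) (Function('S')(h, f) = Mul(Rational(1, 9), Add(Pow(Add(-22, -36), Rational(1, 2)), Mul(-1, -33))) = Mul(Rational(1, 9), Add(Pow(-58, Rational(1, 2)), 33)) = Mul(Rational(1, 9), Add(Mul(I, Pow(58, Rational(1, 2))), 33)) = Mul(Rational(1, 9), Add(33, Mul(I, Pow(58, Rational(1, 2))))) = Add(Rational(11, 3), Mul(Rational(1, 9), I, Pow(58, Rational(1, 2)))))
Add(Function('S')(81, Function('T')(11)), Mul(-1, P)) = Add(Add(Rational(11, 3), Mul(Rational(1, 9), I, Pow(58, Rational(1, 2)))), Mul(-1, -22288)) = Add(Add(Rational(11, 3), Mul(Rational(1, 9), I, Pow(58, Rational(1, 2)))), 22288) = Add(Rational(66875, 3), Mul(Rational(1, 9), I, Pow(58, Rational(1, 2))))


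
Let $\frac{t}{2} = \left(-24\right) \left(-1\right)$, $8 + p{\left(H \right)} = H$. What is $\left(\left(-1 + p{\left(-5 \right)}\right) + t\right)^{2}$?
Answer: $1156$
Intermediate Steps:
$p{\left(H \right)} = -8 + H$
$t = 48$ ($t = 2 \left(\left(-24\right) \left(-1\right)\right) = 2 \cdot 24 = 48$)
$\left(\left(-1 + p{\left(-5 \right)}\right) + t\right)^{2} = \left(\left(-1 - 13\right) + 48\right)^{2} = \left(-14 + 48\right)^{2} = 34^{2} = 1156$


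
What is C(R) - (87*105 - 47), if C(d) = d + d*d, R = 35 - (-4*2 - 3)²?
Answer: -1778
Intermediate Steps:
R = -86 (R = 35 - (-8 - 3)² = 35 - 1*(-11)² = 35 - 1*121 = 35 - 121 = -86)
C(d) = d + d²
C(R) - (87*105 - 47) = -86*(1 - 86) - (87*105 - 47) = -86*(-85) - (9135 - 47) = 7310 - 1*9088 = 7310 - 9088 = -1778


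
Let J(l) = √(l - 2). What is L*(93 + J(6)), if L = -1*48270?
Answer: -4585650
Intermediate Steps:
L = -48270
J(l) = √(-2 + l)
L*(93 + J(6)) = -48270*(93 + √(-2 + 6)) = -48270*(93 + √4) = -48270*(93 + 2) = -48270*95 = -4585650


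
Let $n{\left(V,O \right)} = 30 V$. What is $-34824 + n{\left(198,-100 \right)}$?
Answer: $-28884$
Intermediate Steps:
$-34824 + n{\left(198,-100 \right)} = -34824 + 30 \cdot 198 = -34824 + 5940 = -28884$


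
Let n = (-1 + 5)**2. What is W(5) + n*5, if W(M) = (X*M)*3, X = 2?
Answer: 110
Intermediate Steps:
W(M) = 6*M (W(M) = (2*M)*3 = 6*M)
n = 16 (n = 4**2 = 16)
W(5) + n*5 = 6*5 + 16*5 = 30 + 80 = 110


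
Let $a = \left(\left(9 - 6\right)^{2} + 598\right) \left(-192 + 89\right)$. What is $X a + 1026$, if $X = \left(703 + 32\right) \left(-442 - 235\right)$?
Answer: $31110138021$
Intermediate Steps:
$X = -497595$ ($X = 735 \left(-677\right) = -497595$)
$a = -62521$ ($a = \left(3^{2} + 598\right) \left(-103\right) = \left(9 + 598\right) \left(-103\right) = 607 \left(-103\right) = -62521$)
$X a + 1026 = \left(-497595\right) \left(-62521\right) + 1026 = 31110136995 + 1026 = 31110138021$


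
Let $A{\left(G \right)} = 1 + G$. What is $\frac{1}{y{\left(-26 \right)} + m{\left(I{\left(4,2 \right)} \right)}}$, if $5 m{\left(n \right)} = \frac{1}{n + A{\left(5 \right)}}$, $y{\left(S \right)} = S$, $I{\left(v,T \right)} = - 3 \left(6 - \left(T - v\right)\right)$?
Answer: $- \frac{90}{2341} \approx -0.038445$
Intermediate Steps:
$I{\left(v,T \right)} = -18 - 3 v + 3 T$ ($I{\left(v,T \right)} = - 3 \left(6 + v - T\right) = -18 - 3 v + 3 T$)
$m{\left(n \right)} = \frac{1}{5 \left(6 + n\right)}$ ($m{\left(n \right)} = \frac{1}{5 \left(n + \left(1 + 5\right)\right)} = \frac{1}{5 \left(n + 6\right)} = \frac{1}{5 \left(6 + n\right)}$)
$\frac{1}{y{\left(-26 \right)} + m{\left(I{\left(4,2 \right)} \right)}} = \frac{1}{-26 + \frac{1}{5 \left(6 - 24\right)}} = \frac{1}{-26 + \frac{1}{5 \left(-18\right)}} = \frac{1}{-26 + \frac{1}{5} \left(- \frac{1}{18}\right)} = \frac{1}{-26 - \frac{1}{90}} = \frac{1}{- \frac{2341}{90}} = - \frac{90}{2341}$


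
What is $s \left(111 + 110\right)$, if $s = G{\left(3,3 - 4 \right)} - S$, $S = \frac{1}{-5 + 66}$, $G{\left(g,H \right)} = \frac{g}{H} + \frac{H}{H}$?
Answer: $- \frac{27183}{61} \approx -445.62$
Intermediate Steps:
$G{\left(g,H \right)} = 1 + \frac{g}{H}$ ($G{\left(g,H \right)} = \frac{g}{H} + 1 = 1 + \frac{g}{H}$)
$S = \frac{1}{61} \approx 0.016393$
$s = - \frac{123}{61}$ ($s = \frac{\left(3 - 4\right) + 3}{3 - 4} - \frac{1}{61} = \frac{-1 + 3}{-1} - \frac{1}{61} = \left(-1\right) 2 - \frac{1}{61} = -2 - \frac{1}{61} = - \frac{123}{61} \approx -2.0164$)
$s \left(111 + 110\right) = - \frac{123 \left(111 + 110\right)}{61} = \left(- \frac{123}{61}\right) 221 = - \frac{27183}{61}$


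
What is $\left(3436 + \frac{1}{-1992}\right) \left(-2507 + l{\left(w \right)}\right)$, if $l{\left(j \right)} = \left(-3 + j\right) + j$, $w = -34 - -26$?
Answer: $- \frac{2881539131}{332} \approx -8.6793 \cdot 10^{6}$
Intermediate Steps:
$w = -8$ ($w = -34 + 26 = -8$)
$l{\left(j \right)} = -3 + 2 j$
$\left(3436 + \frac{1}{-1992}\right) \left(-2507 + l{\left(w \right)}\right) = \left(3436 + \frac{1}{-1992}\right) \left(-2507 + \left(-3 + 2 \left(-8\right)\right)\right) = \left(3436 - \frac{1}{1992}\right) \left(-2507 - 19\right) = \frac{6844511 \left(-2507 - 19\right)}{1992} = \frac{6844511}{1992} \left(-2526\right) = - \frac{2881539131}{332}$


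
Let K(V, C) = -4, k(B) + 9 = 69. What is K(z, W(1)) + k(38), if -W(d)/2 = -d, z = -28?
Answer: 56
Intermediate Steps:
k(B) = 60 (k(B) = -9 + 69 = 60)
W(d) = 2*d (W(d) = -(-2)*d = 2*d)
K(z, W(1)) + k(38) = -4 + 60 = 56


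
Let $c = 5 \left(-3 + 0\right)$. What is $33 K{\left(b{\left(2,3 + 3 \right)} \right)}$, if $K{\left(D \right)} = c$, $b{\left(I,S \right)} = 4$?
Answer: $-495$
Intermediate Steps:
$c = -15$ ($c = 5 \left(-3\right) = -15$)
$K{\left(D \right)} = -15$
$33 K{\left(b{\left(2,3 + 3 \right)} \right)} = 33 \left(-15\right) = -495$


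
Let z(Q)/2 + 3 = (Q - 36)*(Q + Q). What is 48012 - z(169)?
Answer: -41890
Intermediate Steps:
z(Q) = -6 + 4*Q*(-36 + Q) (z(Q) = -6 + 2*((Q - 36)*(Q + Q)) = -6 + 2*((-36 + Q)*(2*Q)) = -6 + 2*(2*Q*(-36 + Q)) = -6 + 4*Q*(-36 + Q))
48012 - z(169) = 48012 - (-6 - 144*169 + 4*169**2) = 48012 - (-6 - 24336 + 4*28561) = 48012 - (-6 - 24336 + 114244) = 48012 - 1*89902 = 48012 - 89902 = -41890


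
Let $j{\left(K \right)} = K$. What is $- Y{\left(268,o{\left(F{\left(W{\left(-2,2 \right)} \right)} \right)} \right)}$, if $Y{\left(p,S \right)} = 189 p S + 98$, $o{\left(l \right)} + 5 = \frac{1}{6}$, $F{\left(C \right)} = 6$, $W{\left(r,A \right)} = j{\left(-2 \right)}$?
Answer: $244720$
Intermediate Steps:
$W{\left(r,A \right)} = -2$
$o{\left(l \right)} = - \frac{29}{6}$ ($o{\left(l \right)} = -5 + \frac{1}{6} = - \frac{29}{6}$)
$Y{\left(p,S \right)} = 98 + 189 S p$ ($Y{\left(p,S \right)} = 189 S p + 98 = 98 + 189 S p$)
$- Y{\left(268,o{\left(F{\left(W{\left(-2,2 \right)} \right)} \right)} \right)} = - (98 + 189 \left(- \frac{29}{6}\right) 268) = - (98 - 244818) = \left(-1\right) \left(-244720\right) = 244720$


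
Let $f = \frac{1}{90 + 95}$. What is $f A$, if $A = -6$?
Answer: $- \frac{6}{185} \approx -0.032432$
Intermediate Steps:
$f = \frac{1}{185} \approx 0.0054054$
$f A = \frac{1}{185} \left(-6\right) = - \frac{6}{185}$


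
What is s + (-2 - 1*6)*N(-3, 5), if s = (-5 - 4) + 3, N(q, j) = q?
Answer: 18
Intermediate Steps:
s = -6 (s = -9 + 3 = -6)
s + (-2 - 1*6)*N(-3, 5) = -6 + (-2 - 1*6)*(-3) = -6 + (-2 - 6)*(-3) = -6 - 8*(-3) = -6 + 24 = 18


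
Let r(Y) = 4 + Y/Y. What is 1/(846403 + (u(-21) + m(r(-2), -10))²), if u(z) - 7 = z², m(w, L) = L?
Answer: 1/1038247 ≈ 9.6316e-7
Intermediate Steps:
r(Y) = 5 (r(Y) = 4 + 1 = 5)
u(z) = 7 + z²
1/(846403 + (u(-21) + m(r(-2), -10))²) = 1/(846403 + ((7 + (-21)²) - 10)²) = 1/(846403 + ((7 + 441) - 10)²) = 1/(846403 + (448 - 10)²) = 1/(846403 + 438²) = 1/(846403 + 191844) = 1/1038247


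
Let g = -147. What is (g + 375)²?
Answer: 51984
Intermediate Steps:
(g + 375)² = (-147 + 375)² = 228² = 51984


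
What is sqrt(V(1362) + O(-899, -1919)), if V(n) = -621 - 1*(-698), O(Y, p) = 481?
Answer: 3*sqrt(62) ≈ 23.622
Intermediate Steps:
V(n) = 77 (V(n) = -621 + 698 = 77)
sqrt(V(1362) + O(-899, -1919)) = sqrt(77 + 481) = sqrt(558) = 3*sqrt(62)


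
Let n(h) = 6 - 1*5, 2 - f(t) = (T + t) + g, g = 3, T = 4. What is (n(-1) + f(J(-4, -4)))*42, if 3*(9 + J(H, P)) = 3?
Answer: 168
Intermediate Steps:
J(H, P) = -8 (J(H, P) = -9 + (⅓)*3 = -9 + 1 = -8)
f(t) = -5 - t (f(t) = 2 - ((4 + t) + 3) = 2 - (7 + t) = 2 + (-7 - t) = -5 - t)
n(h) = 1 (n(h) = 6 - 5 = 1)
(n(-1) + f(J(-4, -4)))*42 = (1 + (-5 - 1*(-8)))*42 = (1 + (-5 + 8))*42 = (1 + 3)*42 = 4*42 = 168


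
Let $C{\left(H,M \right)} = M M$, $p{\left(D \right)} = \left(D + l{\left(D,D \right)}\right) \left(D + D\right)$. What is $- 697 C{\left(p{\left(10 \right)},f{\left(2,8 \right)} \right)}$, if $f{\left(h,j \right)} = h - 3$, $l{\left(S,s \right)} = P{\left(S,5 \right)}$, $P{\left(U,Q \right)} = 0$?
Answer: $-697$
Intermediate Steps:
$l{\left(S,s \right)} = 0$
$f{\left(h,j \right)} = -3 + h$
$p{\left(D \right)} = 2 D^{2}$ ($p{\left(D \right)} = \left(D + 0\right) \left(D + D\right) = D 2 D = 2 D^{2}$)
$C{\left(H,M \right)} = M^{2}$
$- 697 C{\left(p{\left(10 \right)},f{\left(2,8 \right)} \right)} = - 697 \left(-3 + 2\right)^{2} = - 697 \left(-1\right)^{2} = \left(-697\right) 1 = -697$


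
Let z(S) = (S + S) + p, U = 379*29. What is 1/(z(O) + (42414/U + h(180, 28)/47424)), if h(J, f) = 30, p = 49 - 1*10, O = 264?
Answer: 86872864/49592209099 ≈ 0.0017517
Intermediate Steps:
p = 39 (p = 49 - 10 = 39)
U = 10991
z(S) = 39 + 2*S (z(S) = (S + S) + 39 = 2*S + 39 = 39 + 2*S)
1/(z(O) + (42414/U + h(180, 28)/47424)) = 1/((39 + 2*264) + (42414/10991 + 30/47424)) = 1/((39 + 528) + (42414*(1/10991) + 30*(1/47424))) = 1/(567 + (42414/10991 + 5/7904)) = 1/(567 + 335295211/86872864) = 1/(49592209099/86872864) = 86872864/49592209099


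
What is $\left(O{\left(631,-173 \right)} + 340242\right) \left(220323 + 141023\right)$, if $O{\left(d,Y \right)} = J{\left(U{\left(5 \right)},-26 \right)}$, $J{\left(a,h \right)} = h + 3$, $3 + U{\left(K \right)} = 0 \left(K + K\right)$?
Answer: $122936774774$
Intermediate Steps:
$U{\left(K \right)} = -3$ ($U{\left(K \right)} = -3 + 0 \left(K + K\right) = -3 + 0 \cdot 2 K = -3 + 0 = -3$)
$J{\left(a,h \right)} = 3 + h$
$O{\left(d,Y \right)} = -23$ ($O{\left(d,Y \right)} = 3 - 26 = -23$)
$\left(O{\left(631,-173 \right)} + 340242\right) \left(220323 + 141023\right) = \left(-23 + 340242\right) \left(220323 + 141023\right) = 340219 \cdot 361346 = 122936774774$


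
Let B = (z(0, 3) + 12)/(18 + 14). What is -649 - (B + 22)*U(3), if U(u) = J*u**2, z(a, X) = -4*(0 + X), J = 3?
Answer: -1243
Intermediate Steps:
z(a, X) = -4*X
U(u) = 3*u**2
B = 0 (B = (-4*3 + 12)/(18 + 14) = (-12 + 12)/32 = 0*(1/32) = 0)
-649 - (B + 22)*U(3) = -649 - (0 + 22)*3*3**2 = -649 - 22*3*9 = -649 - 22*27 = -649 - 1*594 = -649 - 594 = -1243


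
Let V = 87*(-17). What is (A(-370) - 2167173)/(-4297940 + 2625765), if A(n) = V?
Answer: 2168652/1672175 ≈ 1.2969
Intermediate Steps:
V = -1479
A(n) = -1479
(A(-370) - 2167173)/(-4297940 + 2625765) = (-1479 - 2167173)/(-4297940 + 2625765) = -2168652/(-1672175) = -2168652*(-1/1672175) = 2168652/1672175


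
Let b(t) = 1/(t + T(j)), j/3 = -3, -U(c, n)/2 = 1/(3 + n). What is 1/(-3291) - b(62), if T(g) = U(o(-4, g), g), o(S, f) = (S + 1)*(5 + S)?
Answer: -10060/615417 ≈ -0.016347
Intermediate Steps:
o(S, f) = (1 + S)*(5 + S)
U(c, n) = -2/(3 + n)
j = -9 (j = 3*(-3) = -9)
T(g) = -2/(3 + g)
b(t) = 1/(⅓ + t) (b(t) = 1/(t - 2/(3 - 9)) = 1/(t - 2/(-6)) = 1/(t - 2*(-⅙)) = 1/(t + ⅓) = 1/(⅓ + t))
1/(-3291) - b(62) = 1/(-3291) - 3/(1 + 3*62) = -1/3291 - 3/(1 + 186) = -1/3291 - 3/187 = -10060/615417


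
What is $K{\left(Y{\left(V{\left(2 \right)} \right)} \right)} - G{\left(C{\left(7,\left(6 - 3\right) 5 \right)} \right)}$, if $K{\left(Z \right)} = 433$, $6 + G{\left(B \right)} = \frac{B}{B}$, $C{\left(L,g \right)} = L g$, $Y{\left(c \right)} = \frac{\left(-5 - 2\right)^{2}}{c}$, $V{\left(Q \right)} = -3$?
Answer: $438$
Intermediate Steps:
$Y{\left(c \right)} = \frac{49}{c}$ ($Y{\left(c \right)} = \frac{\left(-7\right)^{2}}{c} = \frac{49}{c}$)
$G{\left(B \right)} = -5$ ($G{\left(B \right)} = -6 + \frac{B}{B} = -6 + 1 = -5$)
$K{\left(Y{\left(V{\left(2 \right)} \right)} \right)} - G{\left(C{\left(7,\left(6 - 3\right) 5 \right)} \right)} = 433 - -5 = 433 + 5 = 438$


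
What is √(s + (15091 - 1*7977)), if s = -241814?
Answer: 10*I*√2347 ≈ 484.46*I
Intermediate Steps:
√(s + (15091 - 1*7977)) = √(-241814 + (15091 - 1*7977)) = √(-241814 + (15091 - 7977)) = √(-241814 + 7114) = √(-234700) = 10*I*√2347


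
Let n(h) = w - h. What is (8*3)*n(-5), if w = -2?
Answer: 72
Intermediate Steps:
n(h) = -2 - h
(8*3)*n(-5) = (8*3)*(-2 - 1*(-5)) = 24*(-2 + 5) = 24*3 = 72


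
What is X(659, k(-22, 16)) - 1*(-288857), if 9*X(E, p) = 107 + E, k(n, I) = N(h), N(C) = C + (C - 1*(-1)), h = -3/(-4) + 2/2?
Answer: 2600479/9 ≈ 2.8894e+5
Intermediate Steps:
h = 7/4 (h = -3*(-¼) + 2*(½) = ¾ + 1 = 7/4 ≈ 1.7500)
N(C) = 1 + 2*C (N(C) = C + (C + 1) = C + (1 + C) = 1 + 2*C)
k(n, I) = 9/2 (k(n, I) = 1 + 2*(7/4) = 1 + 7/2 = 9/2)
X(E, p) = 107/9 + E/9 (X(E, p) = (107 + E)/9 = 107/9 + E/9)
X(659, k(-22, 16)) - 1*(-288857) = (107/9 + (⅑)*659) - 1*(-288857) = (107/9 + 659/9) + 288857 = 766/9 + 288857 = 2600479/9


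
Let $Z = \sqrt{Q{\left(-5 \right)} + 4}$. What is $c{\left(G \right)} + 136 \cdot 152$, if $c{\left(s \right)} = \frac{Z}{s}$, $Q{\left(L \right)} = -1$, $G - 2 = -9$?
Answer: $20672 - \frac{\sqrt{3}}{7} \approx 20672.0$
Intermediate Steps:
$G = -7$ ($G = 2 - 9 = -7$)
$Z = \sqrt{3}$ ($Z = \sqrt{-1 + 4} = \sqrt{3} \approx 1.732$)
$c{\left(s \right)} = \frac{\sqrt{3}}{s}$
$c{\left(G \right)} + 136 \cdot 152 = \frac{\sqrt{3}}{-7} + 136 \cdot 152 = \sqrt{3} \left(- \frac{1}{7}\right) + 20672 = - \frac{\sqrt{3}}{7} + 20672 = 20672 - \frac{\sqrt{3}}{7}$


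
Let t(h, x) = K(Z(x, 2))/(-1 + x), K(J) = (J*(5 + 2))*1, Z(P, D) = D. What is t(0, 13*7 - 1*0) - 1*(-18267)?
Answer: 822022/45 ≈ 18267.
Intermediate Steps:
K(J) = 7*J (K(J) = (J*7)*1 = (7*J)*1 = 7*J)
t(h, x) = 14/(-1 + x) (t(h, x) = (7*2)/(-1 + x) = 14/(-1 + x))
t(0, 13*7 - 1*0) - 1*(-18267) = 14/(-1 + (13*7 - 1*0)) - 1*(-18267) = 14/(-1 + (91 + 0)) + 18267 = 14/(-1 + 91) + 18267 = 14/90 + 18267 = 14*(1/90) + 18267 = 7/45 + 18267 = 822022/45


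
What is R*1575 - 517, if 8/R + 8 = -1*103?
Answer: -23329/37 ≈ -630.51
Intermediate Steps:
R = -8/111 (R = 8/(-8 - 1*103) = 8/(-8 - 103) = 8/(-111) = 8*(-1/111) = -8/111 ≈ -0.072072)
R*1575 - 517 = -8/111*1575 - 517 = -4200/37 - 517 = -23329/37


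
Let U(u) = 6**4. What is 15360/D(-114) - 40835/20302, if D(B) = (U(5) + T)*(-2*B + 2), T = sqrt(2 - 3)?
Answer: -1537090386373/784290439682 - 1536*I/38631191 ≈ -1.9598 - 3.9761e-5*I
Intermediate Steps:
U(u) = 1296
T = I (T = sqrt(-1) = I ≈ 1.0*I)
D(B) = (2 - 2*B)*(1296 + I) (D(B) = (1296 + I)*(-2*B + 2) = (1296 + I)*(2 - 2*B) = (2 - 2*B)*(1296 + I))
15360/D(-114) - 40835/20302 = 15360/(2592 - 2592*(-114) + 2*I - 2*I*(-114)) - 40835/20302 = 15360/(2592 + 295488 + 2*I + 228*I) - 40835*1/20302 = 15360/(298080 + 230*I) - 40835/20302 = 15360*((298080 - 230*I)/88851739300) - 40835/20302 = 768*(298080 - 230*I)/4442586965 - 40835/20302 = -40835/20302 + 768*(298080 - 230*I)/4442586965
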